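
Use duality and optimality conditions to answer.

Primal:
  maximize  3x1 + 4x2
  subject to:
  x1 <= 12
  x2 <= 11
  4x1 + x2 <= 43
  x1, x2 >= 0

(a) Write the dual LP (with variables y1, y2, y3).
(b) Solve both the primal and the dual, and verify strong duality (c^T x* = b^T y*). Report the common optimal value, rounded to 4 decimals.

The standard primal-dual pair for 'max c^T x s.t. A x <= b, x >= 0' is:
  Dual:  min b^T y  s.t.  A^T y >= c,  y >= 0.

So the dual LP is:
  minimize  12y1 + 11y2 + 43y3
  subject to:
    y1 + 4y3 >= 3
    y2 + y3 >= 4
    y1, y2, y3 >= 0

Solving the primal: x* = (8, 11).
  primal value c^T x* = 68.
Solving the dual: y* = (0, 3.25, 0.75).
  dual value b^T y* = 68.
Strong duality: c^T x* = b^T y*. Confirmed.

68


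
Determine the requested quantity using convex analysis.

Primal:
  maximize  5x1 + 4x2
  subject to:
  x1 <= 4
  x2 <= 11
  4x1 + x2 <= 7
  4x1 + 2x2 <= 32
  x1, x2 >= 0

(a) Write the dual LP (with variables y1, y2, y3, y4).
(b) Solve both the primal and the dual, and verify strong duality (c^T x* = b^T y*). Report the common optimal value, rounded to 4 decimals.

The standard primal-dual pair for 'max c^T x s.t. A x <= b, x >= 0' is:
  Dual:  min b^T y  s.t.  A^T y >= c,  y >= 0.

So the dual LP is:
  minimize  4y1 + 11y2 + 7y3 + 32y4
  subject to:
    y1 + 4y3 + 4y4 >= 5
    y2 + y3 + 2y4 >= 4
    y1, y2, y3, y4 >= 0

Solving the primal: x* = (0, 7).
  primal value c^T x* = 28.
Solving the dual: y* = (0, 0, 4, 0).
  dual value b^T y* = 28.
Strong duality: c^T x* = b^T y*. Confirmed.

28


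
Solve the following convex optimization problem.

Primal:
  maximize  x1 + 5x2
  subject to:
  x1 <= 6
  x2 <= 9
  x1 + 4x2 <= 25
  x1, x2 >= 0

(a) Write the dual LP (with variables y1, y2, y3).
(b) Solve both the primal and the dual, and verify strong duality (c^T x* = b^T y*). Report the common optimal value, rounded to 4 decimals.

The standard primal-dual pair for 'max c^T x s.t. A x <= b, x >= 0' is:
  Dual:  min b^T y  s.t.  A^T y >= c,  y >= 0.

So the dual LP is:
  minimize  6y1 + 9y2 + 25y3
  subject to:
    y1 + y3 >= 1
    y2 + 4y3 >= 5
    y1, y2, y3 >= 0

Solving the primal: x* = (0, 6.25).
  primal value c^T x* = 31.25.
Solving the dual: y* = (0, 0, 1.25).
  dual value b^T y* = 31.25.
Strong duality: c^T x* = b^T y*. Confirmed.

31.25


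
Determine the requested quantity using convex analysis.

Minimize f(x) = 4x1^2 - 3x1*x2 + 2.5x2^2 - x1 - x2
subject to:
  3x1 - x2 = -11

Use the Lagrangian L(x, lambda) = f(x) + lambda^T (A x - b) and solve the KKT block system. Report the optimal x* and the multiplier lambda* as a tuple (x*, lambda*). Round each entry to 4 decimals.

Form the Lagrangian:
  L(x, lambda) = (1/2) x^T Q x + c^T x + lambda^T (A x - b)
Stationarity (grad_x L = 0): Q x + c + A^T lambda = 0.
Primal feasibility: A x = b.

This gives the KKT block system:
  [ Q   A^T ] [ x     ]   [-c ]
  [ A    0  ] [ lambda ] = [ b ]

Solving the linear system:
  x*      = (-3.6571, 0.0286)
  lambda* = (10.1143)
  f(x*)   = 57.4429

x* = (-3.6571, 0.0286), lambda* = (10.1143)


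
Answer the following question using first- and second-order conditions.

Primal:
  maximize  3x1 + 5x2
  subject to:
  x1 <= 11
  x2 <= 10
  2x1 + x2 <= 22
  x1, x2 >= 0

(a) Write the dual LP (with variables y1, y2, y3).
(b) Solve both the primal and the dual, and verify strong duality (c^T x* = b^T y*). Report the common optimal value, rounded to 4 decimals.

The standard primal-dual pair for 'max c^T x s.t. A x <= b, x >= 0' is:
  Dual:  min b^T y  s.t.  A^T y >= c,  y >= 0.

So the dual LP is:
  minimize  11y1 + 10y2 + 22y3
  subject to:
    y1 + 2y3 >= 3
    y2 + y3 >= 5
    y1, y2, y3 >= 0

Solving the primal: x* = (6, 10).
  primal value c^T x* = 68.
Solving the dual: y* = (0, 3.5, 1.5).
  dual value b^T y* = 68.
Strong duality: c^T x* = b^T y*. Confirmed.

68


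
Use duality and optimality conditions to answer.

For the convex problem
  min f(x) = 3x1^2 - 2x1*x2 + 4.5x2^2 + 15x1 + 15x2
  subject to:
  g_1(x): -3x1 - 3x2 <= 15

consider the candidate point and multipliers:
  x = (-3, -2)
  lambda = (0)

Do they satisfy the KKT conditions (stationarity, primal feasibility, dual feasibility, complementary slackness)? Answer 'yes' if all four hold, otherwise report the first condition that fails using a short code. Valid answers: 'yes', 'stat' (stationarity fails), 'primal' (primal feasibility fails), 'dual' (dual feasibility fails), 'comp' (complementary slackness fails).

Gradient of f: grad f(x) = Q x + c = (1, 3)
Constraint values g_i(x) = a_i^T x - b_i:
  g_1((-3, -2)) = 0
Stationarity residual: grad f(x) + sum_i lambda_i a_i = (1, 3)
  -> stationarity FAILS
Primal feasibility (all g_i <= 0): OK
Dual feasibility (all lambda_i >= 0): OK
Complementary slackness (lambda_i * g_i(x) = 0 for all i): OK

Verdict: the first failing condition is stationarity -> stat.

stat


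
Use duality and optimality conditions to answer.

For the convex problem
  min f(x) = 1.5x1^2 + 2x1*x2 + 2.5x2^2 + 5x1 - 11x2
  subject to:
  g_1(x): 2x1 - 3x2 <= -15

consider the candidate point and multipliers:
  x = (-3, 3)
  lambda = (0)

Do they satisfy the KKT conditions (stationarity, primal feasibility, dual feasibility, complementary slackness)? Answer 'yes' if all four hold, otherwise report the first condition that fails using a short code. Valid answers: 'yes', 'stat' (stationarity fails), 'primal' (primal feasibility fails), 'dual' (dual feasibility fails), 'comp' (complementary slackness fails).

Gradient of f: grad f(x) = Q x + c = (2, -2)
Constraint values g_i(x) = a_i^T x - b_i:
  g_1((-3, 3)) = 0
Stationarity residual: grad f(x) + sum_i lambda_i a_i = (2, -2)
  -> stationarity FAILS
Primal feasibility (all g_i <= 0): OK
Dual feasibility (all lambda_i >= 0): OK
Complementary slackness (lambda_i * g_i(x) = 0 for all i): OK

Verdict: the first failing condition is stationarity -> stat.

stat


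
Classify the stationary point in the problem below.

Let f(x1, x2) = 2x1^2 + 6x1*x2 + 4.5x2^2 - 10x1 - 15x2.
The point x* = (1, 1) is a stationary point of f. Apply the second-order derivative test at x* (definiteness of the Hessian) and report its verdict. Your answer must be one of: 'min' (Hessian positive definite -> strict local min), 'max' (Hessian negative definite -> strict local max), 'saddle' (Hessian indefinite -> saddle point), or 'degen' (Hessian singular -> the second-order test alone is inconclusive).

Compute the Hessian H = grad^2 f:
  H = [[4, 6], [6, 9]]
Verify stationarity: grad f(x*) = H x* + g = (0, 0).
Eigenvalues of H: 0, 13.
H has a zero eigenvalue (singular; positive semidefinite but not definite), so H is neither positive definite, negative definite, nor indefinite. The second-order test alone is inconclusive -> degen.
(Indeed, f is constant along the null direction of H through x*, so x* is not a strict local extremum.)

degen


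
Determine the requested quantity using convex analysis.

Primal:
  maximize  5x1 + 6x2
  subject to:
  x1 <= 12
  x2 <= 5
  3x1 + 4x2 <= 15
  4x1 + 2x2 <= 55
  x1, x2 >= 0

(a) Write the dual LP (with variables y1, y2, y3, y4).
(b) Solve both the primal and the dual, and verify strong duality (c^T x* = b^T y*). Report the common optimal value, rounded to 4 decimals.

The standard primal-dual pair for 'max c^T x s.t. A x <= b, x >= 0' is:
  Dual:  min b^T y  s.t.  A^T y >= c,  y >= 0.

So the dual LP is:
  minimize  12y1 + 5y2 + 15y3 + 55y4
  subject to:
    y1 + 3y3 + 4y4 >= 5
    y2 + 4y3 + 2y4 >= 6
    y1, y2, y3, y4 >= 0

Solving the primal: x* = (5, 0).
  primal value c^T x* = 25.
Solving the dual: y* = (0, 0, 1.6667, 0).
  dual value b^T y* = 25.
Strong duality: c^T x* = b^T y*. Confirmed.

25


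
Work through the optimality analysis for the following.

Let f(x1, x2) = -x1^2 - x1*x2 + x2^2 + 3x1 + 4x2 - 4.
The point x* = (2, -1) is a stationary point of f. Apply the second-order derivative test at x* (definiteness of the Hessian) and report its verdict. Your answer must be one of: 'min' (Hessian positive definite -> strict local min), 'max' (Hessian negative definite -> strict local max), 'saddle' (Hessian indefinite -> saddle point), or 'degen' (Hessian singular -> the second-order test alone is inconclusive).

Compute the Hessian H = grad^2 f:
  H = [[-2, -1], [-1, 2]]
Verify stationarity: grad f(x*) = H x* + g = (0, 0).
Eigenvalues of H: -2.2361, 2.2361.
Eigenvalues have mixed signs, so H is indefinite -> x* is a saddle point.

saddle


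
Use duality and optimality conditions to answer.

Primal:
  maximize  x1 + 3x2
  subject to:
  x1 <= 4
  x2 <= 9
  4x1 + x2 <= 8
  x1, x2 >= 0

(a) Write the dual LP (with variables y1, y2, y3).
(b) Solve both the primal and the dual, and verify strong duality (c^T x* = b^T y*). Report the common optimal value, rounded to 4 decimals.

The standard primal-dual pair for 'max c^T x s.t. A x <= b, x >= 0' is:
  Dual:  min b^T y  s.t.  A^T y >= c,  y >= 0.

So the dual LP is:
  minimize  4y1 + 9y2 + 8y3
  subject to:
    y1 + 4y3 >= 1
    y2 + y3 >= 3
    y1, y2, y3 >= 0

Solving the primal: x* = (0, 8).
  primal value c^T x* = 24.
Solving the dual: y* = (0, 0, 3).
  dual value b^T y* = 24.
Strong duality: c^T x* = b^T y*. Confirmed.

24


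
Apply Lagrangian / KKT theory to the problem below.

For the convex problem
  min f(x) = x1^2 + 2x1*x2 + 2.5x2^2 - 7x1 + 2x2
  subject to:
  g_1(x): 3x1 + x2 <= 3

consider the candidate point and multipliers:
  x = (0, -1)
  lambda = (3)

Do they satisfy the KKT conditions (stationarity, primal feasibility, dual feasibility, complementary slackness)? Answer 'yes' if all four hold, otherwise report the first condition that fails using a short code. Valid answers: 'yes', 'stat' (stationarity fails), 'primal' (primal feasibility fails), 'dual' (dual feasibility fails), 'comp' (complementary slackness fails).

Gradient of f: grad f(x) = Q x + c = (-9, -3)
Constraint values g_i(x) = a_i^T x - b_i:
  g_1((0, -1)) = -4
Stationarity residual: grad f(x) + sum_i lambda_i a_i = (0, 0)
  -> stationarity OK
Primal feasibility (all g_i <= 0): OK
Dual feasibility (all lambda_i >= 0): OK
Complementary slackness (lambda_i * g_i(x) = 0 for all i): FAILS

Verdict: the first failing condition is complementary_slackness -> comp.

comp


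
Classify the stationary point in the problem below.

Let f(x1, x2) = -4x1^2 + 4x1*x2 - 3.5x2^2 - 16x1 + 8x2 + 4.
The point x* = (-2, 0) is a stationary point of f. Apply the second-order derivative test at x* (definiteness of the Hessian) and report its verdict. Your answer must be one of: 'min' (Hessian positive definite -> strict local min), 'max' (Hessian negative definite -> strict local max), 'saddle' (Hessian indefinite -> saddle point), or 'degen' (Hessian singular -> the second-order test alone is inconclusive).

Compute the Hessian H = grad^2 f:
  H = [[-8, 4], [4, -7]]
Verify stationarity: grad f(x*) = H x* + g = (0, 0).
Eigenvalues of H: -11.5311, -3.4689.
Both eigenvalues < 0, so H is negative definite -> x* is a strict local max.

max


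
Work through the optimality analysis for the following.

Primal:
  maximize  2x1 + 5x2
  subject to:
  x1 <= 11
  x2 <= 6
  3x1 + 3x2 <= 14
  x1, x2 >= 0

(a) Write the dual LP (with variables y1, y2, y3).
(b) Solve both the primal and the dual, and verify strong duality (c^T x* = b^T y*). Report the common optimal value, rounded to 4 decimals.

The standard primal-dual pair for 'max c^T x s.t. A x <= b, x >= 0' is:
  Dual:  min b^T y  s.t.  A^T y >= c,  y >= 0.

So the dual LP is:
  minimize  11y1 + 6y2 + 14y3
  subject to:
    y1 + 3y3 >= 2
    y2 + 3y3 >= 5
    y1, y2, y3 >= 0

Solving the primal: x* = (0, 4.6667).
  primal value c^T x* = 23.3333.
Solving the dual: y* = (0, 0, 1.6667).
  dual value b^T y* = 23.3333.
Strong duality: c^T x* = b^T y*. Confirmed.

23.3333


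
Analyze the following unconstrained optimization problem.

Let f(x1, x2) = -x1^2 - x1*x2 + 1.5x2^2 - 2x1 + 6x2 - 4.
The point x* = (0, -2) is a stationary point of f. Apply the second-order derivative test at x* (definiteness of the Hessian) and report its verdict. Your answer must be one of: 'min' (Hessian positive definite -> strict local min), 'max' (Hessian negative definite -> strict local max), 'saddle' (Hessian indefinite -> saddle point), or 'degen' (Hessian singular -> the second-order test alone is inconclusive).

Compute the Hessian H = grad^2 f:
  H = [[-2, -1], [-1, 3]]
Verify stationarity: grad f(x*) = H x* + g = (0, 0).
Eigenvalues of H: -2.1926, 3.1926.
Eigenvalues have mixed signs, so H is indefinite -> x* is a saddle point.

saddle


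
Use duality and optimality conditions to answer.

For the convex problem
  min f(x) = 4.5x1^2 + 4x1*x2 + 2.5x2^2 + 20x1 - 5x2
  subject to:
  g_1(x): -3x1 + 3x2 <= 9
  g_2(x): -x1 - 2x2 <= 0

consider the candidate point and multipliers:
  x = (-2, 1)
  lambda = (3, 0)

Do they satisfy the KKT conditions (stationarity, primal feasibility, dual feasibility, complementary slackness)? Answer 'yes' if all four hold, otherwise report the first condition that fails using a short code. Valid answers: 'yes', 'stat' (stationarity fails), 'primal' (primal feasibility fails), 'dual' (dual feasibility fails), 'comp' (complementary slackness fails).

Gradient of f: grad f(x) = Q x + c = (6, -8)
Constraint values g_i(x) = a_i^T x - b_i:
  g_1((-2, 1)) = 0
  g_2((-2, 1)) = 0
Stationarity residual: grad f(x) + sum_i lambda_i a_i = (-3, 1)
  -> stationarity FAILS
Primal feasibility (all g_i <= 0): OK
Dual feasibility (all lambda_i >= 0): OK
Complementary slackness (lambda_i * g_i(x) = 0 for all i): OK

Verdict: the first failing condition is stationarity -> stat.

stat


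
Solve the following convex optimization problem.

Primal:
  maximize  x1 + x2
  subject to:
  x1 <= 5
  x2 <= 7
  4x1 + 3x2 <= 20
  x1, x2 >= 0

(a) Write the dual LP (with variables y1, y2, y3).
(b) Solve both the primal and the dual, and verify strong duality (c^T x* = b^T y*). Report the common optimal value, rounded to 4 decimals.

The standard primal-dual pair for 'max c^T x s.t. A x <= b, x >= 0' is:
  Dual:  min b^T y  s.t.  A^T y >= c,  y >= 0.

So the dual LP is:
  minimize  5y1 + 7y2 + 20y3
  subject to:
    y1 + 4y3 >= 1
    y2 + 3y3 >= 1
    y1, y2, y3 >= 0

Solving the primal: x* = (0, 6.6667).
  primal value c^T x* = 6.6667.
Solving the dual: y* = (0, 0, 0.3333).
  dual value b^T y* = 6.6667.
Strong duality: c^T x* = b^T y*. Confirmed.

6.6667


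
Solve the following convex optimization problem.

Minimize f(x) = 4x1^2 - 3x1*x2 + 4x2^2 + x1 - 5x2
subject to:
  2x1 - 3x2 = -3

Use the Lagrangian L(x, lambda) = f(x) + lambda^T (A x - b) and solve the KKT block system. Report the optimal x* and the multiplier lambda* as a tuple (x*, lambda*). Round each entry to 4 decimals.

Form the Lagrangian:
  L(x, lambda) = (1/2) x^T Q x + c^T x + lambda^T (A x - b)
Stationarity (grad_x L = 0): Q x + c + A^T lambda = 0.
Primal feasibility: A x = b.

This gives the KKT block system:
  [ Q   A^T ] [ x     ]   [-c ]
  [ A    0  ] [ lambda ] = [ b ]

Solving the linear system:
  x*      = (0, 1)
  lambda* = (1)
  f(x*)   = -1

x* = (0, 1), lambda* = (1)


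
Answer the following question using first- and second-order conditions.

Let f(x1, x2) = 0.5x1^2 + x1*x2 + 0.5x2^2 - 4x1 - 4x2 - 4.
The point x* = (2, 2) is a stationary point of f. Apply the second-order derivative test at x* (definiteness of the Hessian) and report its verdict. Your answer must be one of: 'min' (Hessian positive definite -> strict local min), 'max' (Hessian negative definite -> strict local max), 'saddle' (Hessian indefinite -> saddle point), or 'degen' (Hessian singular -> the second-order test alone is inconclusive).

Compute the Hessian H = grad^2 f:
  H = [[1, 1], [1, 1]]
Verify stationarity: grad f(x*) = H x* + g = (0, 0).
Eigenvalues of H: 0, 2.
H has a zero eigenvalue (singular; positive semidefinite but not definite), so H is neither positive definite, negative definite, nor indefinite. The second-order test alone is inconclusive -> degen.
(Indeed, f is constant along the null direction of H through x*, so x* is not a strict local extremum.)

degen


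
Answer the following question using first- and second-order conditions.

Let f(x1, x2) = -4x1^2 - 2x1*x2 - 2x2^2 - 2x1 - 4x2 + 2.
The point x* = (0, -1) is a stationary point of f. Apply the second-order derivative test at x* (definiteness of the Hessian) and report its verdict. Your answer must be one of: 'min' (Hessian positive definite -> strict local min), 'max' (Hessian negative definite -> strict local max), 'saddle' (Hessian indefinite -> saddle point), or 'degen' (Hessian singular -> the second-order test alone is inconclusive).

Compute the Hessian H = grad^2 f:
  H = [[-8, -2], [-2, -4]]
Verify stationarity: grad f(x*) = H x* + g = (0, 0).
Eigenvalues of H: -8.8284, -3.1716.
Both eigenvalues < 0, so H is negative definite -> x* is a strict local max.

max


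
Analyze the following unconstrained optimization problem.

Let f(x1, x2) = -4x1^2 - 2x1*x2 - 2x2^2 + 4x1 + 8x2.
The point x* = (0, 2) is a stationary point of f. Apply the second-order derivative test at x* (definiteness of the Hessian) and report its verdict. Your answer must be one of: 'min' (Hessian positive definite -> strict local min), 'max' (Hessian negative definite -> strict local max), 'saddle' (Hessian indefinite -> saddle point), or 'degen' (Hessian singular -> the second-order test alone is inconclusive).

Compute the Hessian H = grad^2 f:
  H = [[-8, -2], [-2, -4]]
Verify stationarity: grad f(x*) = H x* + g = (0, 0).
Eigenvalues of H: -8.8284, -3.1716.
Both eigenvalues < 0, so H is negative definite -> x* is a strict local max.

max


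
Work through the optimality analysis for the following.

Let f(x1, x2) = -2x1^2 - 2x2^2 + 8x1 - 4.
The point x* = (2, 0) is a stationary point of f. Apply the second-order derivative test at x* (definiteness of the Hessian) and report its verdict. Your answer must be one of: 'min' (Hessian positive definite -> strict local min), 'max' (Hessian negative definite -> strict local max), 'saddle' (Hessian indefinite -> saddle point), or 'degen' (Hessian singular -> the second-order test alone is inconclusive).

Compute the Hessian H = grad^2 f:
  H = [[-4, 0], [0, -4]]
Verify stationarity: grad f(x*) = H x* + g = (0, 0).
Eigenvalues of H: -4, -4.
Both eigenvalues < 0, so H is negative definite -> x* is a strict local max.

max


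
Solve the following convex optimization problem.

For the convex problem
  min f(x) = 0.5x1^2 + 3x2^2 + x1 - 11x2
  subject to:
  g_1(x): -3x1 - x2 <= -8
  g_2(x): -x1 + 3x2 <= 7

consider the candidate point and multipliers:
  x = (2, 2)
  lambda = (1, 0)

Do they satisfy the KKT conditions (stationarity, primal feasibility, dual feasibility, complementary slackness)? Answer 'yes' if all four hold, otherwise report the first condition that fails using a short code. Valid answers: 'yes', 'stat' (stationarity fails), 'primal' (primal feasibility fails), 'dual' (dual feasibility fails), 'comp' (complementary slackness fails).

Gradient of f: grad f(x) = Q x + c = (3, 1)
Constraint values g_i(x) = a_i^T x - b_i:
  g_1((2, 2)) = 0
  g_2((2, 2)) = -3
Stationarity residual: grad f(x) + sum_i lambda_i a_i = (0, 0)
  -> stationarity OK
Primal feasibility (all g_i <= 0): OK
Dual feasibility (all lambda_i >= 0): OK
Complementary slackness (lambda_i * g_i(x) = 0 for all i): OK

Verdict: yes, KKT holds.

yes


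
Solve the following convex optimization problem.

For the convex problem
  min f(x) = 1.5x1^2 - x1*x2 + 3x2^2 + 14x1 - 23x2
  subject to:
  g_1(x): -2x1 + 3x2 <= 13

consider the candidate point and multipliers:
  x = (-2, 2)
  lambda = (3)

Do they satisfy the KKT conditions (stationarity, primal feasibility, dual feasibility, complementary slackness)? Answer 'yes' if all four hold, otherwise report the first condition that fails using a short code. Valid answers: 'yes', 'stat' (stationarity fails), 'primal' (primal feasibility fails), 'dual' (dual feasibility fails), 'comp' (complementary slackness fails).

Gradient of f: grad f(x) = Q x + c = (6, -9)
Constraint values g_i(x) = a_i^T x - b_i:
  g_1((-2, 2)) = -3
Stationarity residual: grad f(x) + sum_i lambda_i a_i = (0, 0)
  -> stationarity OK
Primal feasibility (all g_i <= 0): OK
Dual feasibility (all lambda_i >= 0): OK
Complementary slackness (lambda_i * g_i(x) = 0 for all i): FAILS

Verdict: the first failing condition is complementary_slackness -> comp.

comp


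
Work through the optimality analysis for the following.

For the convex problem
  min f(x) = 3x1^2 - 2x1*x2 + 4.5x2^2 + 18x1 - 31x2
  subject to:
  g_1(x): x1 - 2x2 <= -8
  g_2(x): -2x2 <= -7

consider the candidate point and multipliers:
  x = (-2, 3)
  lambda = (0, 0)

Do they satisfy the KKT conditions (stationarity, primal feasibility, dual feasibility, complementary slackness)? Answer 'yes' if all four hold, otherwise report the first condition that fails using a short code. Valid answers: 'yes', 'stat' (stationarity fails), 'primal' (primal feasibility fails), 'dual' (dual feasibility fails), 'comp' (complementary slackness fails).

Gradient of f: grad f(x) = Q x + c = (0, 0)
Constraint values g_i(x) = a_i^T x - b_i:
  g_1((-2, 3)) = 0
  g_2((-2, 3)) = 1
Stationarity residual: grad f(x) + sum_i lambda_i a_i = (0, 0)
  -> stationarity OK
Primal feasibility (all g_i <= 0): FAILS
Dual feasibility (all lambda_i >= 0): OK
Complementary slackness (lambda_i * g_i(x) = 0 for all i): OK

Verdict: the first failing condition is primal_feasibility -> primal.

primal


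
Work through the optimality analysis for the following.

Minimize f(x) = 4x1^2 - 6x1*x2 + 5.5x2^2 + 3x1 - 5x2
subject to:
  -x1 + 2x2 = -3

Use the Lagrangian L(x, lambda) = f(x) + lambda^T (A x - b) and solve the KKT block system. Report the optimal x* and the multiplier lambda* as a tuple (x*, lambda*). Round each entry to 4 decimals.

Form the Lagrangian:
  L(x, lambda) = (1/2) x^T Q x + c^T x + lambda^T (A x - b)
Stationarity (grad_x L = 0): Q x + c + A^T lambda = 0.
Primal feasibility: A x = b.

This gives the KKT block system:
  [ Q   A^T ] [ x     ]   [-c ]
  [ A    0  ] [ lambda ] = [ b ]

Solving the linear system:
  x*      = (-0.2632, -1.6316)
  lambda* = (10.6842)
  f(x*)   = 19.7105

x* = (-0.2632, -1.6316), lambda* = (10.6842)


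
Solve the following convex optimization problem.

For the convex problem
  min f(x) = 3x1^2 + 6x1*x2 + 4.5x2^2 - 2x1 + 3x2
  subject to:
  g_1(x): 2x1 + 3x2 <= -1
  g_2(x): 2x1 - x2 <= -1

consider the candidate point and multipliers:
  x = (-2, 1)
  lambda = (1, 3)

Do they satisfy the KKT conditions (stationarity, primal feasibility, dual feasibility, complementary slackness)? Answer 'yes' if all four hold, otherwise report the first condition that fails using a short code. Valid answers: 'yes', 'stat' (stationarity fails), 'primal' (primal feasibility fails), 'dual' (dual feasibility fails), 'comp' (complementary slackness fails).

Gradient of f: grad f(x) = Q x + c = (-8, 0)
Constraint values g_i(x) = a_i^T x - b_i:
  g_1((-2, 1)) = 0
  g_2((-2, 1)) = -4
Stationarity residual: grad f(x) + sum_i lambda_i a_i = (0, 0)
  -> stationarity OK
Primal feasibility (all g_i <= 0): OK
Dual feasibility (all lambda_i >= 0): OK
Complementary slackness (lambda_i * g_i(x) = 0 for all i): FAILS

Verdict: the first failing condition is complementary_slackness -> comp.

comp


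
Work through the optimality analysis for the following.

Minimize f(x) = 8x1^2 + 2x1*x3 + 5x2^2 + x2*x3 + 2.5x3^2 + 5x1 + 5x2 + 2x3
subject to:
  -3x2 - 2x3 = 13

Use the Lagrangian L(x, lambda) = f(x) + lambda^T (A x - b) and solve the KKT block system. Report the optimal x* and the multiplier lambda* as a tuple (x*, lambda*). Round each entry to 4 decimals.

Form the Lagrangian:
  L(x, lambda) = (1/2) x^T Q x + c^T x + lambda^T (A x - b)
Stationarity (grad_x L = 0): Q x + c + A^T lambda = 0.
Primal feasibility: A x = b.

This gives the KKT block system:
  [ Q   A^T ] [ x     ]   [-c ]
  [ A    0  ] [ lambda ] = [ b ]

Solving the linear system:
  x*      = (0.0468, -2.417, -2.8746)
  lambda* = (-7.3481)
  f(x*)   = 38.9625

x* = (0.0468, -2.417, -2.8746), lambda* = (-7.3481)


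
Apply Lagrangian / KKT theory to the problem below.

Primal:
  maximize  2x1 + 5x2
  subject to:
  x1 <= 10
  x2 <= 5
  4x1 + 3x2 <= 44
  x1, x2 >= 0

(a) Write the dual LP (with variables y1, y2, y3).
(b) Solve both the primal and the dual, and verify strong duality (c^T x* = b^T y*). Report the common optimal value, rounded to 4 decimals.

The standard primal-dual pair for 'max c^T x s.t. A x <= b, x >= 0' is:
  Dual:  min b^T y  s.t.  A^T y >= c,  y >= 0.

So the dual LP is:
  minimize  10y1 + 5y2 + 44y3
  subject to:
    y1 + 4y3 >= 2
    y2 + 3y3 >= 5
    y1, y2, y3 >= 0

Solving the primal: x* = (7.25, 5).
  primal value c^T x* = 39.5.
Solving the dual: y* = (0, 3.5, 0.5).
  dual value b^T y* = 39.5.
Strong duality: c^T x* = b^T y*. Confirmed.

39.5


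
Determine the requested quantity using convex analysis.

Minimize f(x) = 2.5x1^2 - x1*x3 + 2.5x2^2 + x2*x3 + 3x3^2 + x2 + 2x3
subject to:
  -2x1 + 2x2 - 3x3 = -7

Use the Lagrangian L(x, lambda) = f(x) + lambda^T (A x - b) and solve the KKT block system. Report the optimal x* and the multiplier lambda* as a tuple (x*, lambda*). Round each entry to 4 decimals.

Form the Lagrangian:
  L(x, lambda) = (1/2) x^T Q x + c^T x + lambda^T (A x - b)
Stationarity (grad_x L = 0): Q x + c + A^T lambda = 0.
Primal feasibility: A x = b.

This gives the KKT block system:
  [ Q   A^T ] [ x     ]   [-c ]
  [ A    0  ] [ lambda ] = [ b ]

Solving the linear system:
  x*      = (0.9385, -1.1385, 0.9487)
  lambda* = (1.8718)
  f(x*)   = 6.9308

x* = (0.9385, -1.1385, 0.9487), lambda* = (1.8718)


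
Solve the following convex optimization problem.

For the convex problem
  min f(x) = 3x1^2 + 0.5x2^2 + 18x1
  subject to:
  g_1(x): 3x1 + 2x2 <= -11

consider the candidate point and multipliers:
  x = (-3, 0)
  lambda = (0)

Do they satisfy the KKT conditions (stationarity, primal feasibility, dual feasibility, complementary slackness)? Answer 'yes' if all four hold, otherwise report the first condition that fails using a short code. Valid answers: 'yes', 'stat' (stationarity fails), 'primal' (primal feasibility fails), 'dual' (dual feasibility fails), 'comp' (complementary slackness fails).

Gradient of f: grad f(x) = Q x + c = (0, 0)
Constraint values g_i(x) = a_i^T x - b_i:
  g_1((-3, 0)) = 2
Stationarity residual: grad f(x) + sum_i lambda_i a_i = (0, 0)
  -> stationarity OK
Primal feasibility (all g_i <= 0): FAILS
Dual feasibility (all lambda_i >= 0): OK
Complementary slackness (lambda_i * g_i(x) = 0 for all i): OK

Verdict: the first failing condition is primal_feasibility -> primal.

primal


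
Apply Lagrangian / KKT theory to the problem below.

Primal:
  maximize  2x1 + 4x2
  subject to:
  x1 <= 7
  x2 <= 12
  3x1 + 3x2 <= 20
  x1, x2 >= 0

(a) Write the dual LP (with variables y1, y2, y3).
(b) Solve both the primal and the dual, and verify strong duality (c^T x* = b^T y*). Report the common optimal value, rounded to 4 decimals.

The standard primal-dual pair for 'max c^T x s.t. A x <= b, x >= 0' is:
  Dual:  min b^T y  s.t.  A^T y >= c,  y >= 0.

So the dual LP is:
  minimize  7y1 + 12y2 + 20y3
  subject to:
    y1 + 3y3 >= 2
    y2 + 3y3 >= 4
    y1, y2, y3 >= 0

Solving the primal: x* = (0, 6.6667).
  primal value c^T x* = 26.6667.
Solving the dual: y* = (0, 0, 1.3333).
  dual value b^T y* = 26.6667.
Strong duality: c^T x* = b^T y*. Confirmed.

26.6667


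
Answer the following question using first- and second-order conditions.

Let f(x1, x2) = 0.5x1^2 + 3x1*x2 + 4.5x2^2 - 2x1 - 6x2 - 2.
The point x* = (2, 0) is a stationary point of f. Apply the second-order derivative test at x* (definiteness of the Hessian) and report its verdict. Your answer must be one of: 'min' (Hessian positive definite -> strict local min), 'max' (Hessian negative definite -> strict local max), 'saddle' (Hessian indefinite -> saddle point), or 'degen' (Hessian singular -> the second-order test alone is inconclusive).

Compute the Hessian H = grad^2 f:
  H = [[1, 3], [3, 9]]
Verify stationarity: grad f(x*) = H x* + g = (0, 0).
Eigenvalues of H: 0, 10.
H has a zero eigenvalue (singular; positive semidefinite but not definite), so H is neither positive definite, negative definite, nor indefinite. The second-order test alone is inconclusive -> degen.
(Indeed, f is constant along the null direction of H through x*, so x* is not a strict local extremum.)

degen


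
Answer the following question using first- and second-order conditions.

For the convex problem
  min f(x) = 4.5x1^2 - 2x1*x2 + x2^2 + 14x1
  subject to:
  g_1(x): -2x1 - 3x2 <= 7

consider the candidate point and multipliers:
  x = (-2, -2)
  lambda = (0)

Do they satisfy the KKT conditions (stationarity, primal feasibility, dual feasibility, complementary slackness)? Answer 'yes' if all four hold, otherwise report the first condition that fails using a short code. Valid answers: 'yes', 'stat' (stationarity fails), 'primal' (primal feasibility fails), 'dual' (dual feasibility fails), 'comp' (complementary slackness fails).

Gradient of f: grad f(x) = Q x + c = (0, 0)
Constraint values g_i(x) = a_i^T x - b_i:
  g_1((-2, -2)) = 3
Stationarity residual: grad f(x) + sum_i lambda_i a_i = (0, 0)
  -> stationarity OK
Primal feasibility (all g_i <= 0): FAILS
Dual feasibility (all lambda_i >= 0): OK
Complementary slackness (lambda_i * g_i(x) = 0 for all i): OK

Verdict: the first failing condition is primal_feasibility -> primal.

primal


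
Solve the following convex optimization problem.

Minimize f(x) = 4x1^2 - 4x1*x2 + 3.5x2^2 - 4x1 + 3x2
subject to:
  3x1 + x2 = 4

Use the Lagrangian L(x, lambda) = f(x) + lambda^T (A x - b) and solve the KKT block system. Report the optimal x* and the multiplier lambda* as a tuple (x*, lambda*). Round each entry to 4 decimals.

Form the Lagrangian:
  L(x, lambda) = (1/2) x^T Q x + c^T x + lambda^T (A x - b)
Stationarity (grad_x L = 0): Q x + c + A^T lambda = 0.
Primal feasibility: A x = b.

This gives the KKT block system:
  [ Q   A^T ] [ x     ]   [-c ]
  [ A    0  ] [ lambda ] = [ b ]

Solving the linear system:
  x*      = (1.1895, 0.4316)
  lambda* = (-1.2632)
  f(x*)   = 0.7947

x* = (1.1895, 0.4316), lambda* = (-1.2632)


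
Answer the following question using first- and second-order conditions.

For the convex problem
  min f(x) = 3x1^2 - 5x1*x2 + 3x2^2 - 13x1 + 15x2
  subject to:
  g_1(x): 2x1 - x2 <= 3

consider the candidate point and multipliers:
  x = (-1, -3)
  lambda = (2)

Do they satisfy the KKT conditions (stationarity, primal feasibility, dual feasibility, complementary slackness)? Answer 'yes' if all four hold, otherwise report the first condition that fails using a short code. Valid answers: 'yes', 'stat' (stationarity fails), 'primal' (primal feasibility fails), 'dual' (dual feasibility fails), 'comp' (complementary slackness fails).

Gradient of f: grad f(x) = Q x + c = (-4, 2)
Constraint values g_i(x) = a_i^T x - b_i:
  g_1((-1, -3)) = -2
Stationarity residual: grad f(x) + sum_i lambda_i a_i = (0, 0)
  -> stationarity OK
Primal feasibility (all g_i <= 0): OK
Dual feasibility (all lambda_i >= 0): OK
Complementary slackness (lambda_i * g_i(x) = 0 for all i): FAILS

Verdict: the first failing condition is complementary_slackness -> comp.

comp


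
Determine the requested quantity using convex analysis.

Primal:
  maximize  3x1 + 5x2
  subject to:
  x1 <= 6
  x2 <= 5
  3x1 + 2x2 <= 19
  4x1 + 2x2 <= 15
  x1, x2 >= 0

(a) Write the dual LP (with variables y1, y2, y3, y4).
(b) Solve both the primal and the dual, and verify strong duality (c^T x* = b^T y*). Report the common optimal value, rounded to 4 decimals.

The standard primal-dual pair for 'max c^T x s.t. A x <= b, x >= 0' is:
  Dual:  min b^T y  s.t.  A^T y >= c,  y >= 0.

So the dual LP is:
  minimize  6y1 + 5y2 + 19y3 + 15y4
  subject to:
    y1 + 3y3 + 4y4 >= 3
    y2 + 2y3 + 2y4 >= 5
    y1, y2, y3, y4 >= 0

Solving the primal: x* = (1.25, 5).
  primal value c^T x* = 28.75.
Solving the dual: y* = (0, 3.5, 0, 0.75).
  dual value b^T y* = 28.75.
Strong duality: c^T x* = b^T y*. Confirmed.

28.75


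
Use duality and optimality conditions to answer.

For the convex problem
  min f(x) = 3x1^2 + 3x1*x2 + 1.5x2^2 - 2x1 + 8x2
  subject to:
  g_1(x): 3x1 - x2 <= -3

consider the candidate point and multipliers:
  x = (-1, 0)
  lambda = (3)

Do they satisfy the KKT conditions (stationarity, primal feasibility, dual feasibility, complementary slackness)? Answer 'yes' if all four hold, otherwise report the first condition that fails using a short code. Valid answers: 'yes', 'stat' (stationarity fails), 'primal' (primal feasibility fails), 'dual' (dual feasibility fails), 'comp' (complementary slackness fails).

Gradient of f: grad f(x) = Q x + c = (-8, 5)
Constraint values g_i(x) = a_i^T x - b_i:
  g_1((-1, 0)) = 0
Stationarity residual: grad f(x) + sum_i lambda_i a_i = (1, 2)
  -> stationarity FAILS
Primal feasibility (all g_i <= 0): OK
Dual feasibility (all lambda_i >= 0): OK
Complementary slackness (lambda_i * g_i(x) = 0 for all i): OK

Verdict: the first failing condition is stationarity -> stat.

stat


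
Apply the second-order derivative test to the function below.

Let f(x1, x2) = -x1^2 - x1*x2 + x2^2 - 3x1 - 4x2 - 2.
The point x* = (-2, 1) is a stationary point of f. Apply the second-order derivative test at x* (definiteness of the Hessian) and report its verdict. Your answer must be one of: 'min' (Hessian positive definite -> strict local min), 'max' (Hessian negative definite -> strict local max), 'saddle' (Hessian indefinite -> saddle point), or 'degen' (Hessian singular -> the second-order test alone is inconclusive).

Compute the Hessian H = grad^2 f:
  H = [[-2, -1], [-1, 2]]
Verify stationarity: grad f(x*) = H x* + g = (0, 0).
Eigenvalues of H: -2.2361, 2.2361.
Eigenvalues have mixed signs, so H is indefinite -> x* is a saddle point.

saddle


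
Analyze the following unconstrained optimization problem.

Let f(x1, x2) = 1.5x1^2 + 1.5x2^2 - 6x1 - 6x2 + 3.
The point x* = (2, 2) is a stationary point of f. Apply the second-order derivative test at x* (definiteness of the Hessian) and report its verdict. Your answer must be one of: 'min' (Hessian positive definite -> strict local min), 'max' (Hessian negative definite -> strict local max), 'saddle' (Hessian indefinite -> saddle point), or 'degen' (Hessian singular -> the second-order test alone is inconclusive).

Compute the Hessian H = grad^2 f:
  H = [[3, 0], [0, 3]]
Verify stationarity: grad f(x*) = H x* + g = (0, 0).
Eigenvalues of H: 3, 3.
Both eigenvalues > 0, so H is positive definite -> x* is a strict local min.

min


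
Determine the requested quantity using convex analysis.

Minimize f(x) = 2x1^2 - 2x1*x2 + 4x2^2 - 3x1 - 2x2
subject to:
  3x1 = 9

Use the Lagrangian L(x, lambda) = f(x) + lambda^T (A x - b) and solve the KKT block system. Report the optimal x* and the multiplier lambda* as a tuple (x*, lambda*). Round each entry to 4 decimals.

Form the Lagrangian:
  L(x, lambda) = (1/2) x^T Q x + c^T x + lambda^T (A x - b)
Stationarity (grad_x L = 0): Q x + c + A^T lambda = 0.
Primal feasibility: A x = b.

This gives the KKT block system:
  [ Q   A^T ] [ x     ]   [-c ]
  [ A    0  ] [ lambda ] = [ b ]

Solving the linear system:
  x*      = (3, 1)
  lambda* = (-2.3333)
  f(x*)   = 5

x* = (3, 1), lambda* = (-2.3333)


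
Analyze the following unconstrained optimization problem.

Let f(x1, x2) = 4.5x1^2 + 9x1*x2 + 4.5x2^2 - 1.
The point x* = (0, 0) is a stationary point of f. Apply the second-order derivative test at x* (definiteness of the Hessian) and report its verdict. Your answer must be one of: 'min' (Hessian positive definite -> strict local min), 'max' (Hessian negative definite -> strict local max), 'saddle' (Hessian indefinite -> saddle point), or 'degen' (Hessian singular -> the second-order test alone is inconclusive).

Compute the Hessian H = grad^2 f:
  H = [[9, 9], [9, 9]]
Verify stationarity: grad f(x*) = H x* + g = (0, 0).
Eigenvalues of H: 0, 18.
H has a zero eigenvalue (singular; positive semidefinite but not definite), so H is neither positive definite, negative definite, nor indefinite. The second-order test alone is inconclusive -> degen.
(Indeed, f is constant along the null direction of H through x*, so x* is not a strict local extremum.)

degen


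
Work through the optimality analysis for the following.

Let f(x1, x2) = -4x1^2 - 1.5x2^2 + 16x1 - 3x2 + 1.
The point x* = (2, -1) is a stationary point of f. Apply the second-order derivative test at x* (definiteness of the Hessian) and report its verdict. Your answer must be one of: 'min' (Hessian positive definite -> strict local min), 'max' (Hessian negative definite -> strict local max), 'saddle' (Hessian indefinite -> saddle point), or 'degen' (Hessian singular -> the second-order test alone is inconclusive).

Compute the Hessian H = grad^2 f:
  H = [[-8, 0], [0, -3]]
Verify stationarity: grad f(x*) = H x* + g = (0, 0).
Eigenvalues of H: -8, -3.
Both eigenvalues < 0, so H is negative definite -> x* is a strict local max.

max


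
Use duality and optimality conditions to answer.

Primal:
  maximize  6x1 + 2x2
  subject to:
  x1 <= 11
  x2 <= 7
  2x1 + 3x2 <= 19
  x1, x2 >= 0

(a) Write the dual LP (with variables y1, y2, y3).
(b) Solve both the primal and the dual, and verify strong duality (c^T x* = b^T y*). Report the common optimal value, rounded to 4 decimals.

The standard primal-dual pair for 'max c^T x s.t. A x <= b, x >= 0' is:
  Dual:  min b^T y  s.t.  A^T y >= c,  y >= 0.

So the dual LP is:
  minimize  11y1 + 7y2 + 19y3
  subject to:
    y1 + 2y3 >= 6
    y2 + 3y3 >= 2
    y1, y2, y3 >= 0

Solving the primal: x* = (9.5, 0).
  primal value c^T x* = 57.
Solving the dual: y* = (0, 0, 3).
  dual value b^T y* = 57.
Strong duality: c^T x* = b^T y*. Confirmed.

57


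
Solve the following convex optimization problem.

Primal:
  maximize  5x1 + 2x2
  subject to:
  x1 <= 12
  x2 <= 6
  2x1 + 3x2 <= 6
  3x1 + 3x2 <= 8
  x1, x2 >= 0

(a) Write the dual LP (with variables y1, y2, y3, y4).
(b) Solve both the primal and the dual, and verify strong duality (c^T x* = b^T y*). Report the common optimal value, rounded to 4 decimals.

The standard primal-dual pair for 'max c^T x s.t. A x <= b, x >= 0' is:
  Dual:  min b^T y  s.t.  A^T y >= c,  y >= 0.

So the dual LP is:
  minimize  12y1 + 6y2 + 6y3 + 8y4
  subject to:
    y1 + 2y3 + 3y4 >= 5
    y2 + 3y3 + 3y4 >= 2
    y1, y2, y3, y4 >= 0

Solving the primal: x* = (2.6667, 0).
  primal value c^T x* = 13.3333.
Solving the dual: y* = (0, 0, 0, 1.6667).
  dual value b^T y* = 13.3333.
Strong duality: c^T x* = b^T y*. Confirmed.

13.3333


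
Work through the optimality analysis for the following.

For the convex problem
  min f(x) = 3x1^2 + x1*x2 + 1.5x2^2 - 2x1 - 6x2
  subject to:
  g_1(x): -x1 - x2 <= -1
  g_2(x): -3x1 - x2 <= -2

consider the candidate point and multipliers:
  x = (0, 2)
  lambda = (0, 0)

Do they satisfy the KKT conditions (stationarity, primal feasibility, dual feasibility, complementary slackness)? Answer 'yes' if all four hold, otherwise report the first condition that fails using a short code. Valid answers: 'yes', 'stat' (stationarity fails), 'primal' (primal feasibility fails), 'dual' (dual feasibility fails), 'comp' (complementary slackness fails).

Gradient of f: grad f(x) = Q x + c = (0, 0)
Constraint values g_i(x) = a_i^T x - b_i:
  g_1((0, 2)) = -1
  g_2((0, 2)) = 0
Stationarity residual: grad f(x) + sum_i lambda_i a_i = (0, 0)
  -> stationarity OK
Primal feasibility (all g_i <= 0): OK
Dual feasibility (all lambda_i >= 0): OK
Complementary slackness (lambda_i * g_i(x) = 0 for all i): OK

Verdict: yes, KKT holds.

yes


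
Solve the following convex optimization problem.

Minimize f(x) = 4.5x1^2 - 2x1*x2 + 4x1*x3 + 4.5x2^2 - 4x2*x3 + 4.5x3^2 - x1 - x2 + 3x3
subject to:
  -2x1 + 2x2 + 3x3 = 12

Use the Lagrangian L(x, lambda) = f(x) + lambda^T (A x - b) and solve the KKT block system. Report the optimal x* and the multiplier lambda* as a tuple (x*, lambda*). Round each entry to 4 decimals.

Form the Lagrangian:
  L(x, lambda) = (1/2) x^T Q x + c^T x + lambda^T (A x - b)
Stationarity (grad_x L = 0): Q x + c + A^T lambda = 0.
Primal feasibility: A x = b.

This gives the KKT block system:
  [ Q   A^T ] [ x     ]   [-c ]
  [ A    0  ] [ lambda ] = [ b ]

Solving the linear system:
  x*      = (-1.2729, 1.5586, 2.1124)
  lambda* = (-3.5618)
  f(x*)   = 24.3965

x* = (-1.2729, 1.5586, 2.1124), lambda* = (-3.5618)
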